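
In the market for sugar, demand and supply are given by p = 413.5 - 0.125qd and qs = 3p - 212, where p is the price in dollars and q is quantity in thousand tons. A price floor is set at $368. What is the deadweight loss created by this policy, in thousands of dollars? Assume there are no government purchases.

Rearranging demand gives qd = 3308 - 8p. Without the control the market clears where 3308 - 8p = 3p - 212, i.e. p* = 320 and q* = 748.
Since 368 > 320, the floor is binding.
At p = 368: qd = 3308 - 8·368 = 364 and qs = 3·368 - 212 = 892.
Quantity traded falls to 364. At q = 364 the demand price is (3308 - 364)/8 = 368 and the supply price is (212 + 364)/3 = 192.
Deadweight loss = ½ · (368 - 192) · (748 - 364) = ½ · 176 · 384 = 33792.

33792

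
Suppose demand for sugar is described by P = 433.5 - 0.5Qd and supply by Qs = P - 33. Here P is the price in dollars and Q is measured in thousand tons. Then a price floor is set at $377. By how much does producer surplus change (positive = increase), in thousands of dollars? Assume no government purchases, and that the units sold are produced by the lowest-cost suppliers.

-3157

Rearranging demand gives Qd = 867 - 2P. Equilibrium: 867 - 2P = P - 33, so 900 = 3P and P* = 300, Q* = 267.
The floor of 377 is above the equilibrium price 300, so it binds.
At P = 377: Qd = 867 - 2·377 = 113 and Qs = 377 - 33 = 344.
Producer surplus without the control is ½ · (300 - 33) · 267 = 35644.5.
With the floor, 113 units are sold at 377. The supply price at Q = 113 is 146, so PS = ½ · [(377 - 33) + (377 - 146)] · 113 = 32487.5.
Change in producer surplus = 32487.5 - 35644.5 = -3157.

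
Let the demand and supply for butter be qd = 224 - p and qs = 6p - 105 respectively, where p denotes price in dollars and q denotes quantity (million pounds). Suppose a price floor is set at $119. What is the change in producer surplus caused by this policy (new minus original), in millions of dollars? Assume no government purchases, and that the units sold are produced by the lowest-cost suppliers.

7128

Setting quantity demanded equal to quantity supplied, 224 - p = 6p - 105, gives p* = 47 and q* = 177.
Since 119 > 47, the floor is binding.
At p = 119: qd = 224 - 119 = 105 and qs = 6·119 - 105 = 609.
Producer surplus without the control is ½ · (47 - 17.5) · 177 = 2610.75.
With the floor, 105 units are sold at 119. The supply price at q = 105 is 35, so PS = ½ · [(119 - 17.5) + (119 - 35)] · 105 = 9738.75.
Change in producer surplus = 9738.75 - 2610.75 = 7128.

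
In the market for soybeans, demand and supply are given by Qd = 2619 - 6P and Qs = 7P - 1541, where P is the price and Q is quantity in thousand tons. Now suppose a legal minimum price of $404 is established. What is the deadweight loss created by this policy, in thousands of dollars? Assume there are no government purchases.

39312

Setting quantity demanded equal to quantity supplied, 2619 - 6P = 7P - 1541, gives P* = 320 and Q* = 699.
The floor of 404 is above the equilibrium price 320, so it binds.
At P = 404: Qd = 2619 - 6·404 = 195 and Qs = 7·404 - 1541 = 1287.
Quantity traded falls to 195. At Q = 195 the demand price is (2619 - 195)/6 = 404 and the supply price is (1541 + 195)/7 = 248.
Deadweight loss = ½ · (404 - 248) · (699 - 195) = ½ · 156 · 504 = 39312.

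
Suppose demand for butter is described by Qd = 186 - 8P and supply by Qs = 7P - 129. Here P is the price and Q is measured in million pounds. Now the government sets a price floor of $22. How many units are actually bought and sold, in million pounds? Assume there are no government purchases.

Equilibrium: 186 - 8P = 7P - 129, so 315 = 15P and P* = 21, Q* = 18.
Since 22 > 21, the floor is binding.
At P = 22: Qd = 186 - 8·22 = 10 and Qs = 7·22 - 129 = 25.
The quantity actually transacted is the short side, demand: 10.

10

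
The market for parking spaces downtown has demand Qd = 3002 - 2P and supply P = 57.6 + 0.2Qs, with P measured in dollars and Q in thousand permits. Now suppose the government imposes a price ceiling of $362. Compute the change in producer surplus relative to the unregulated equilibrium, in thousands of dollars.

-193536

Rearranging supply gives Qs = 5P - 288. In a free market, 3002 - 2P = 5P - 288 gives the equilibrium P* = 470, Q* = 2062.
The ceiling of 362 is below the equilibrium price 470, so it binds.
At P = 362: Qd = 3002 - 2·362 = 2278 and Qs = 5·362 - 288 = 1522.
Producer surplus without the control is ½ · (470 - 57.6) · 2062 = 425184.4.
With the ceiling, producers sell 1522 units at 362, so PS = ½ · (362 - 57.6) · 1522 = 231648.4.
Change in producer surplus = 231648.4 - 425184.4 = -193536.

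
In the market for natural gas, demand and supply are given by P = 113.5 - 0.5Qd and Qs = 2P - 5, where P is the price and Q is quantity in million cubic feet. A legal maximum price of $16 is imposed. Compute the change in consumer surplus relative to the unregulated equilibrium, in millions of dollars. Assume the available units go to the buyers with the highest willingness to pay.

Rearranging demand gives Qd = 227 - 2P. In a free market, 227 - 2P = 2P - 5 gives the equilibrium P* = 58, Q* = 111.
Because the ceiling (16) lies below the market-clearing price, it is binding.
At P = 16: Qd = 227 - 2·16 = 195 and Qs = 2·16 - 5 = 27.
Consumer surplus without the control is ½ · (113.5 - 58) · 111 = 3080.25.
With the ceiling, 27 units are sold at 16 (assume they go to the highest-value buyers). The demand price at Q = 27 is 100, so CS = ½ · [(113.5 - 16) + (100 - 16)] · 27 = 2450.25.
Change in consumer surplus = 2450.25 - 3080.25 = -630.

-630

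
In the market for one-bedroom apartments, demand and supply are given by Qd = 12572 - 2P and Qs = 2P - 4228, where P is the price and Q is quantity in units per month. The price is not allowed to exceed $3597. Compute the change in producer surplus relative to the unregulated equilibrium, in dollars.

Setting quantity demanded equal to quantity supplied, 12572 - 2P = 2P - 4228, gives P* = 4200 and Q* = 4172.
Since 3597 < 4200, the ceiling is binding.
At P = 3597: Qd = 12572 - 2·3597 = 5378 and Qs = 2·3597 - 4228 = 2966.
Producer surplus without the control is ½ · (4200 - 2114) · 4172 = 4351396.
With the ceiling, producers sell 2966 units at 3597, so PS = ½ · (3597 - 2114) · 2966 = 2199289.
Change in producer surplus = 2199289 - 4351396 = -2152107.

-2152107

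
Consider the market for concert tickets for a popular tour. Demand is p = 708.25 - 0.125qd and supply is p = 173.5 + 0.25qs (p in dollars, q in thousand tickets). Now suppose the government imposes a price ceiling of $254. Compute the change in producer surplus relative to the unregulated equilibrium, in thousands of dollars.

-241224

Rearranging demand gives qd = 5666 - 8p; rearranging supply gives qs = 4p - 694. Equilibrium: 5666 - 8p = 4p - 694, so 6360 = 12p and p* = 530, q* = 1426.
The ceiling of 254 is below the equilibrium price 530, so it binds.
At p = 254: qd = 5666 - 8·254 = 3634 and qs = 4·254 - 694 = 322.
Producer surplus without the control is ½ · (530 - 173.5) · 1426 = 254184.5.
With the ceiling, producers sell 322 units at 254, so PS = ½ · (254 - 173.5) · 322 = 12960.5.
Change in producer surplus = 12960.5 - 254184.5 = -241224.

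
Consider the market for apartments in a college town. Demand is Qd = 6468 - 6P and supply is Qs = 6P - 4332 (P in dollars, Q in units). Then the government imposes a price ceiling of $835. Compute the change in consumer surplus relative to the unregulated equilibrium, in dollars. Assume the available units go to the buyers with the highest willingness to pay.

Without the control the market clears where 6468 - 6P = 6P - 4332, i.e. P* = 900 and Q* = 1068.
The ceiling of 835 is below the equilibrium price 900, so it binds.
At P = 835: Qd = 6468 - 6·835 = 1458 and Qs = 6·835 - 4332 = 678.
Consumer surplus without the control is ½ · (1078 - 900) · 1068 = 95052.
With the ceiling, 678 units are sold at 835 (assume they go to the highest-value buyers). The demand price at Q = 678 is 965, so CS = ½ · [(1078 - 835) + (965 - 835)] · 678 = 126447.
Change in consumer surplus = 126447 - 95052 = 31395.

31395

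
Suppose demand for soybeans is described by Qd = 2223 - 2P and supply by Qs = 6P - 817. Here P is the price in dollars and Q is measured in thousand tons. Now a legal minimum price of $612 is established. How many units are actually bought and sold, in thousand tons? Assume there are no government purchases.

999

In a free market, 2223 - 2P = 6P - 817 gives the equilibrium P* = 380, Q* = 1463.
Since 612 > 380, the floor is binding.
At P = 612: Qd = 2223 - 2·612 = 999 and Qs = 6·612 - 817 = 2855.
The quantity actually transacted is the short side, demand: 999.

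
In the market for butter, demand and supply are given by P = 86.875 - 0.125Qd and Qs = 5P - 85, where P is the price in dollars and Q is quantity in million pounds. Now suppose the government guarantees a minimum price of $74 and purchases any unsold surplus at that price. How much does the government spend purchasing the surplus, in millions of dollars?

Rearranging demand gives Qd = 695 - 8P. Without the control the market clears where 695 - 8P = 5P - 85, i.e. P* = 60 and Q* = 215.
Since 74 > 60, the floor is binding.
At P = 74: Qd = 695 - 8·74 = 103 and Qs = 5·74 - 85 = 285.
Surplus = Qs - Qd = 182.
Government expenditure = surplus × support price = 182 × 74 = 13468.

13468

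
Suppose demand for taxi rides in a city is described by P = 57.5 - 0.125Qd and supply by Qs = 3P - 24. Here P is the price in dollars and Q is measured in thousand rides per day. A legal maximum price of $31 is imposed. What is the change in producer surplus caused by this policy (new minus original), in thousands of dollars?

-1150.5

Rearranging demand gives Qd = 460 - 8P. In a free market, 460 - 8P = 3P - 24 gives the equilibrium P* = 44, Q* = 108.
Because the ceiling (31) lies below the market-clearing price, it is binding.
At P = 31: Qd = 460 - 8·31 = 212 and Qs = 3·31 - 24 = 69.
Producer surplus without the control is ½ · (44 - 8) · 108 = 1944.
With the ceiling, producers sell 69 units at 31, so PS = ½ · (31 - 8) · 69 = 793.5.
Change in producer surplus = 793.5 - 1944 = -1150.5.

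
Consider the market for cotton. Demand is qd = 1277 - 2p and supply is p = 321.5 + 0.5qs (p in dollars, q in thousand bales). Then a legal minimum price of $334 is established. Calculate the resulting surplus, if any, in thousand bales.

0

Rearranging supply gives qs = 2p - 643. Equilibrium: 1277 - 2p = 2p - 643, so 1920 = 4p and p* = 480, q* = 317.
The floor of 334 is below the equilibrium price 480, so it is not binding; the market clears at p* = 480, q* = 317.
Since the control does not bind, there is no surplus.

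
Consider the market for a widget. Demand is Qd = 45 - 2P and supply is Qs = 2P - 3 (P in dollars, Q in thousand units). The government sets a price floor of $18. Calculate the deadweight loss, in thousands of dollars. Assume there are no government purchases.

Setting quantity demanded equal to quantity supplied, 45 - 2P = 2P - 3, gives P* = 12 and Q* = 21.
Since 18 > 12, the floor is binding.
At P = 18: Qd = 45 - 2·18 = 9 and Qs = 2·18 - 3 = 33.
Quantity traded falls to 9. At Q = 9 the demand price is (45 - 9)/2 = 18 and the supply price is (3 + 9)/2 = 6.
Deadweight loss = ½ · (18 - 6) · (21 - 9) = ½ · 12 · 12 = 72.

72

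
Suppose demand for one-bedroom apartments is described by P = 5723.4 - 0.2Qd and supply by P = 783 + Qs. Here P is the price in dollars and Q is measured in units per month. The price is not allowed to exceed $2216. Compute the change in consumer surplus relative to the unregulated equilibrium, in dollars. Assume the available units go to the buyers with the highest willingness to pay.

Rearranging demand gives Qd = 28617 - 5P; rearranging supply gives Qs = P - 783. In a free market, 28617 - 5P = P - 783 gives the equilibrium P* = 4900, Q* = 4117.
Because the ceiling (2216) lies below the market-clearing price, it is binding.
At P = 2216: Qd = 28617 - 5·2216 = 17537 and Qs = 2216 - 783 = 1433.
Consumer surplus without the control is ½ · (5723.4 - 4900) · 4117 = 1694968.9.
With the ceiling, 1433 units are sold at 2216 (assume they go to the highest-value buyers). The demand price at Q = 1433 is 5436.8, so CS = ½ · [(5723.4 - 2216) + (5436.8 - 2216)] · 1433 = 4820755.3.
Change in consumer surplus = 4820755.3 - 1694968.9 = 3125786.4.

3125786.4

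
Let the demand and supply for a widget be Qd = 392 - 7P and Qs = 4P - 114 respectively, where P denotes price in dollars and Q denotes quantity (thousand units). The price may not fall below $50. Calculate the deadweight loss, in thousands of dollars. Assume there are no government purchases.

In a free market, 392 - 7P = 4P - 114 gives the equilibrium P* = 46, Q* = 70.
Since 50 > 46, the floor is binding.
At P = 50: Qd = 392 - 7·50 = 42 and Qs = 4·50 - 114 = 86.
Quantity traded falls to 42. At Q = 42 the demand price is (392 - 42)/7 = 50 and the supply price is (114 + 42)/4 = 39.
Deadweight loss = ½ · (50 - 39) · (70 - 42) = ½ · 11 · 28 = 154.

154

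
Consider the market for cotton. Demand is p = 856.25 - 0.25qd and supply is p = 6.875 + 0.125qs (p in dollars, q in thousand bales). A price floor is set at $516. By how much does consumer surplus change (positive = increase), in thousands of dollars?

-409738

Rearranging demand gives qd = 3425 - 4p; rearranging supply gives qs = 8p - 55. Equilibrium: 3425 - 4p = 8p - 55, so 3480 = 12p and p* = 290, q* = 2265.
The floor of 516 is above the equilibrium price 290, so it binds.
At p = 516: qd = 3425 - 4·516 = 1361 and qs = 8·516 - 55 = 4073.
Consumer surplus without the control is ½ · (856.25 - 290) · 2265 = 641278.125.
With the floor, consumers buy 1361 units at 516, so CS = ½ · (856.25 - 516) · 1361 = 231540.125.
Change in consumer surplus = 231540.125 - 641278.125 = -409738.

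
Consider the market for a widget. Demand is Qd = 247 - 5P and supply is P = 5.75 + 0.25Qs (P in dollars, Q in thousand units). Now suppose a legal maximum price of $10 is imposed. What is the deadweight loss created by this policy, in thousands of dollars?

1440

Rearranging supply gives Qs = 4P - 23. Setting quantity demanded equal to quantity supplied, 247 - 5P = 4P - 23, gives P* = 30 and Q* = 97.
Because the ceiling (10) lies below the market-clearing price, it is binding.
At P = 10: Qd = 247 - 5·10 = 197 and Qs = 4·10 - 23 = 17.
Quantity traded falls to 17. At Q = 17 the demand price is (247 - 17)/5 = 46 and the supply price is (23 + 17)/4 = 10.
Deadweight loss = ½ · (46 - 10) · (97 - 17) = ½ · 36 · 80 = 1440.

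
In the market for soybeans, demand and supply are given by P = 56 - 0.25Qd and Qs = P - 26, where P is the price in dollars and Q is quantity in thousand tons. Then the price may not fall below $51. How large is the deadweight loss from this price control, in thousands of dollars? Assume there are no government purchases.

10

Rearranging demand gives Qd = 224 - 4P. Setting quantity demanded equal to quantity supplied, 224 - 4P = P - 26, gives P* = 50 and Q* = 24.
The floor of 51 is above the equilibrium price 50, so it binds.
At P = 51: Qd = 224 - 4·51 = 20 and Qs = 51 - 26 = 25.
Quantity traded falls to 20. At Q = 20 the demand price is (224 - 20)/4 = 51 and the supply price is 26 + 20 = 46.
Deadweight loss = ½ · (51 - 46) · (24 - 20) = ½ · 5 · 4 = 10.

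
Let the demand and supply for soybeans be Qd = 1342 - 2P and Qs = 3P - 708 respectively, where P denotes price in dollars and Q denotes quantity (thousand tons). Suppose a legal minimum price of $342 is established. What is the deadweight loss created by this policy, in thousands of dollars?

0

Equilibrium: 1342 - 2P = 3P - 708, so 2050 = 5P and P* = 410, Q* = 522.
Since 342 is below P* = 410, the floor does not bind and the free-market outcome prevails.
Since the control does not bind, no trades are prevented and deadweight loss is zero.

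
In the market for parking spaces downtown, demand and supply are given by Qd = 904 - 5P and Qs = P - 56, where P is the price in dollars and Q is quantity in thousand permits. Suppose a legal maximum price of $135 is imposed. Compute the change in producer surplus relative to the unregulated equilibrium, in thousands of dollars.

In a free market, 904 - 5P = P - 56 gives the equilibrium P* = 160, Q* = 104.
Since 135 < 160, the ceiling is binding.
At P = 135: Qd = 904 - 5·135 = 229 and Qs = 135 - 56 = 79.
Producer surplus without the control is ½ · (160 - 56) · 104 = 5408.
With the ceiling, producers sell 79 units at 135, so PS = ½ · (135 - 56) · 79 = 3120.5.
Change in producer surplus = 3120.5 - 5408 = -2287.5.

-2287.5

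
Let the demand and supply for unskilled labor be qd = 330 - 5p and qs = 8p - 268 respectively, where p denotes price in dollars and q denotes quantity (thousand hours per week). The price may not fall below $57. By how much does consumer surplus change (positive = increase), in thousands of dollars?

-797.5

In a free market, 330 - 5p = 8p - 268 gives the equilibrium p* = 46, q* = 100.
Since 57 > 46, the floor is binding.
At p = 57: qd = 330 - 5·57 = 45 and qs = 8·57 - 268 = 188.
Consumer surplus without the control is ½ · (66 - 46) · 100 = 1000.
With the floor, consumers buy 45 units at 57, so CS = ½ · (66 - 57) · 45 = 202.5.
Change in consumer surplus = 202.5 - 1000 = -797.5.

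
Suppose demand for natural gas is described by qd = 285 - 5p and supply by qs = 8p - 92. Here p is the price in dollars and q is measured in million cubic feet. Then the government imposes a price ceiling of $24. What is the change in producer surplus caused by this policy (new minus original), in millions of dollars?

-600

Setting quantity demanded equal to quantity supplied, 285 - 5p = 8p - 92, gives p* = 29 and q* = 140.
Because the ceiling (24) lies below the market-clearing price, it is binding.
At p = 24: qd = 285 - 5·24 = 165 and qs = 8·24 - 92 = 100.
Producer surplus without the control is ½ · (29 - 11.5) · 140 = 1225.
With the ceiling, producers sell 100 units at 24, so PS = ½ · (24 - 11.5) · 100 = 625.
Change in producer surplus = 625 - 1225 = -600.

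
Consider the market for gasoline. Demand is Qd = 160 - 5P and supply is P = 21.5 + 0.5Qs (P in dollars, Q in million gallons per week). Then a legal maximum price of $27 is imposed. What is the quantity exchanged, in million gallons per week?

11

Rearranging supply gives Qs = 2P - 43. Setting quantity demanded equal to quantity supplied, 160 - 5P = 2P - 43, gives P* = 29 and Q* = 15.
The ceiling of 27 is below the equilibrium price 29, so it binds.
At P = 27: Qd = 160 - 5·27 = 25 and Qs = 2·27 - 43 = 11.
The quantity actually transacted is the short side, supply: 11.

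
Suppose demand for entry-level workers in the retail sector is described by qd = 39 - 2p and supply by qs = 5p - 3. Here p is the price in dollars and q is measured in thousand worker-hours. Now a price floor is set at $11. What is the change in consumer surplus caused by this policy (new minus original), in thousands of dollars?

-110

Without the control the market clears where 39 - 2p = 5p - 3, i.e. p* = 6 and q* = 27.
Since 11 > 6, the floor is binding.
At p = 11: qd = 39 - 2·11 = 17 and qs = 5·11 - 3 = 52.
Consumer surplus without the control is ½ · (19.5 - 6) · 27 = 182.25.
With the floor, consumers buy 17 units at 11, so CS = ½ · (19.5 - 11) · 17 = 72.25.
Change in consumer surplus = 72.25 - 182.25 = -110.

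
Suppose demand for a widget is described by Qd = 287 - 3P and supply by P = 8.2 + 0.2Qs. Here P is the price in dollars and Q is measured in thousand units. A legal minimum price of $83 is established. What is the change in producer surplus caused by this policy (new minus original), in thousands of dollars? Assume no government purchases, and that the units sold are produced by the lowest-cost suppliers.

Rearranging supply gives Qs = 5P - 41. Setting quantity demanded equal to quantity supplied, 287 - 3P = 5P - 41, gives P* = 41 and Q* = 164.
Because the floor (83) lies above the market-clearing price, it is binding.
At P = 83: Qd = 287 - 3·83 = 38 and Qs = 5·83 - 41 = 374.
Producer surplus without the control is ½ · (41 - 8.2) · 164 = 2689.6.
With the floor, 38 units are sold at 83. The supply price at Q = 38 is 15.8, so PS = ½ · [(83 - 8.2) + (83 - 15.8)] · 38 = 2698.
Change in producer surplus = 2698 - 2689.6 = 8.4.

8.4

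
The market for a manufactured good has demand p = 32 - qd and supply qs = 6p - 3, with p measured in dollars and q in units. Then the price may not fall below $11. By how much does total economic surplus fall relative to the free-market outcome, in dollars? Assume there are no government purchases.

21

Rearranging demand gives qd = 32 - p. In a free market, 32 - p = 6p - 3 gives the equilibrium p* = 5, q* = 27.
The floor of 11 is above the equilibrium price 5, so it binds.
At p = 11: qd = 32 - 11 = 21 and qs = 6·11 - 3 = 63.
Quantity traded falls to 21. At q = 21 the demand price is 32 - 21 = 11 and the supply price is (3 + 21)/6 = 4.
Deadweight loss = ½ · (11 - 4) · (27 - 21) = ½ · 7 · 6 = 21.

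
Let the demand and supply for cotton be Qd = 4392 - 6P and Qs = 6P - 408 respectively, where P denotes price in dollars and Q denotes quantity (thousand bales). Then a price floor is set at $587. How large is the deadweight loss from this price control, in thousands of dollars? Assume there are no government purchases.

209814

In a free market, 4392 - 6P = 6P - 408 gives the equilibrium P* = 400, Q* = 1992.
Because the floor (587) lies above the market-clearing price, it is binding.
At P = 587: Qd = 4392 - 6·587 = 870 and Qs = 6·587 - 408 = 3114.
Quantity traded falls to 870. At Q = 870 the demand price is (4392 - 870)/6 = 587 and the supply price is (408 + 870)/6 = 213.
Deadweight loss = ½ · (587 - 213) · (1992 - 870) = ½ · 374 · 1122 = 209814.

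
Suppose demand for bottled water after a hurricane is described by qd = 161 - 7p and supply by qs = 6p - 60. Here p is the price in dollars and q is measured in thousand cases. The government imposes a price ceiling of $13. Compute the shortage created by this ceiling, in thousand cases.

52

In a free market, 161 - 7p = 6p - 60 gives the equilibrium p* = 17, q* = 42.
The ceiling of 13 is below the equilibrium price 17, so it binds.
At p = 13: qd = 161 - 7·13 = 70 and qs = 6·13 - 60 = 18.
Shortage = qd - qs = 70 - 18 = 52.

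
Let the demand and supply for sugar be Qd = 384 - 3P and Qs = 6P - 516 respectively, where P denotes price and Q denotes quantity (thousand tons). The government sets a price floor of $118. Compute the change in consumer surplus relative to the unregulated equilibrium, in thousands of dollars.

Equilibrium: 384 - 3P = 6P - 516, so 900 = 9P and P* = 100, Q* = 84.
The floor of 118 is above the equilibrium price 100, so it binds.
At P = 118: Qd = 384 - 3·118 = 30 and Qs = 6·118 - 516 = 192.
Consumer surplus without the control is ½ · (128 - 100) · 84 = 1176.
With the floor, consumers buy 30 units at 118, so CS = ½ · (128 - 118) · 30 = 150.
Change in consumer surplus = 150 - 1176 = -1026.

-1026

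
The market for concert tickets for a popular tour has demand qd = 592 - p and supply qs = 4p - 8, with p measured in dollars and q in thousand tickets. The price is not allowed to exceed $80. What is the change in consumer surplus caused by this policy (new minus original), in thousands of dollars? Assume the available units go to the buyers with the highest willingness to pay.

-320

Equilibrium: 592 - p = 4p - 8, so 600 = 5p and p* = 120, q* = 472.
Because the ceiling (80) lies below the market-clearing price, it is binding.
At p = 80: qd = 592 - 80 = 512 and qs = 4·80 - 8 = 312.
Consumer surplus without the control is ½ · (592 - 120) · 472 = 111392.
With the ceiling, 312 units are sold at 80 (assume they go to the highest-value buyers). The demand price at q = 312 is 280, so CS = ½ · [(592 - 80) + (280 - 80)] · 312 = 111072.
Change in consumer surplus = 111072 - 111392 = -320.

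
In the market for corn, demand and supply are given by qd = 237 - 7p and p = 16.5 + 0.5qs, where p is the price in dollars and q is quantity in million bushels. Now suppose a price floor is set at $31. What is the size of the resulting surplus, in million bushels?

Rearranging supply gives qs = 2p - 33. Equilibrium: 237 - 7p = 2p - 33, so 270 = 9p and p* = 30, q* = 27.
The floor of 31 is above the equilibrium price 30, so it binds.
At p = 31: qd = 237 - 7·31 = 20 and qs = 2·31 - 33 = 29.
Surplus = qs - qd = 29 - 20 = 9.

9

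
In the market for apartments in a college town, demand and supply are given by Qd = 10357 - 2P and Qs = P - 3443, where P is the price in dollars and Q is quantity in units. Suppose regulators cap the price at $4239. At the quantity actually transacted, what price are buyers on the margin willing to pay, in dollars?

4780.5

In a free market, 10357 - 2P = P - 3443 gives the equilibrium P* = 4600, Q* = 1157.
Because the ceiling (4239) lies below the market-clearing price, it is binding.
At P = 4239: Qd = 10357 - 2·4239 = 1879 and Qs = 4239 - 3443 = 796.
Only 796 units reach the market. On the demand curve, the marginal buyer's willingness to pay at Q = 796 is (10357 - 796)/2 = 4780.5.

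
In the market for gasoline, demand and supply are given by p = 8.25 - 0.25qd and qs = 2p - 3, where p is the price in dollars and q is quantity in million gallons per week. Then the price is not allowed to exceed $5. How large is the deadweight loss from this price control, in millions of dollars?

Rearranging demand gives qd = 33 - 4p. Equilibrium: 33 - 4p = 2p - 3, so 36 = 6p and p* = 6, q* = 9.
The ceiling of 5 is below the equilibrium price 6, so it binds.
At p = 5: qd = 33 - 4·5 = 13 and qs = 2·5 - 3 = 7.
Quantity traded falls to 7. At q = 7 the demand price is (33 - 7)/4 = 6.5 and the supply price is (3 + 7)/2 = 5.
Deadweight loss = ½ · (6.5 - 5) · (9 - 7) = ½ · 1.5 · 2 = 1.5.

1.5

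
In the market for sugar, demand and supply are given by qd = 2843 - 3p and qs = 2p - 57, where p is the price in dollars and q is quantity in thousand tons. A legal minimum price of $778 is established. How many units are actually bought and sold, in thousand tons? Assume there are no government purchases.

Without the control the market clears where 2843 - 3p = 2p - 57, i.e. p* = 580 and q* = 1103.
The floor of 778 is above the equilibrium price 580, so it binds.
At p = 778: qd = 2843 - 3·778 = 509 and qs = 2·778 - 57 = 1499.
The quantity actually transacted is the short side, demand: 509.

509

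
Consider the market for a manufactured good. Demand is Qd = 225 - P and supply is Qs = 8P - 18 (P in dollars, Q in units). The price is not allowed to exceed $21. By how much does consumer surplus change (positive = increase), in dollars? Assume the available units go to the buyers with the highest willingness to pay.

-252

Without the control the market clears where 225 - P = 8P - 18, i.e. P* = 27 and Q* = 198.
Since 21 < 27, the ceiling is binding.
At P = 21: Qd = 225 - 21 = 204 and Qs = 8·21 - 18 = 150.
Consumer surplus without the control is ½ · (225 - 27) · 198 = 19602.
With the ceiling, 150 units are sold at 21 (assume they go to the highest-value buyers). The demand price at Q = 150 is 75, so CS = ½ · [(225 - 21) + (75 - 21)] · 150 = 19350.
Change in consumer surplus = 19350 - 19602 = -252.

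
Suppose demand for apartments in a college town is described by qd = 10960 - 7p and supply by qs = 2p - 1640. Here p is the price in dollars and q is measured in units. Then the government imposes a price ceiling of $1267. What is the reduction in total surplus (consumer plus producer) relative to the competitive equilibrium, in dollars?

Without the control the market clears where 10960 - 7p = 2p - 1640, i.e. p* = 1400 and q* = 1160.
Since 1267 < 1400, the ceiling is binding.
At p = 1267: qd = 10960 - 7·1267 = 2091 and qs = 2·1267 - 1640 = 894.
Quantity traded falls to 894. At q = 894 the demand price is (10960 - 894)/7 = 1438 and the supply price is (1640 + 894)/2 = 1267.
Deadweight loss = ½ · (1438 - 1267) · (1160 - 894) = ½ · 171 · 266 = 22743.

22743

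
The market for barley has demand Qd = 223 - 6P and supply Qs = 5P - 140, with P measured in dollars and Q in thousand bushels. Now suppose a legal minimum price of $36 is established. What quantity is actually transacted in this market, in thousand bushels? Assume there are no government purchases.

7

In a free market, 223 - 6P = 5P - 140 gives the equilibrium P* = 33, Q* = 25.
The floor of 36 is above the equilibrium price 33, so it binds.
At P = 36: Qd = 223 - 6·36 = 7 and Qs = 5·36 - 140 = 40.
The quantity actually transacted is the short side, demand: 7.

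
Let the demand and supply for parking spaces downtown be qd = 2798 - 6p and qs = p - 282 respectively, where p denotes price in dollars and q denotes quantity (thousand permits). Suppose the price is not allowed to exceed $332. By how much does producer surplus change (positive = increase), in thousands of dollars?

-11232

Setting quantity demanded equal to quantity supplied, 2798 - 6p = p - 282, gives p* = 440 and q* = 158.
Since 332 < 440, the ceiling is binding.
At p = 332: qd = 2798 - 6·332 = 806 and qs = 332 - 282 = 50.
Producer surplus without the control is ½ · (440 - 282) · 158 = 12482.
With the ceiling, producers sell 50 units at 332, so PS = ½ · (332 - 282) · 50 = 1250.
Change in producer surplus = 1250 - 12482 = -11232.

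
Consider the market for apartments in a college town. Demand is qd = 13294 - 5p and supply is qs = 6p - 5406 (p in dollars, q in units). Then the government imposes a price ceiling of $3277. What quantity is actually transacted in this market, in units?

4794

In a free market, 13294 - 5p = 6p - 5406 gives the equilibrium p* = 1700, q* = 4794.
The ceiling of 3277 is above the equilibrium price 1700, so it is not binding; the market clears at p* = 1700, q* = 4794.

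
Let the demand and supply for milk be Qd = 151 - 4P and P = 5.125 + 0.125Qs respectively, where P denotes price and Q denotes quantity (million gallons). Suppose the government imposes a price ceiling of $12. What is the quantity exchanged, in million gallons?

55

Rearranging supply gives Qs = 8P - 41. Equilibrium: 151 - 4P = 8P - 41, so 192 = 12P and P* = 16, Q* = 87.
The ceiling of 12 is below the equilibrium price 16, so it binds.
At P = 12: Qd = 151 - 4·12 = 103 and Qs = 8·12 - 41 = 55.
The quantity actually transacted is the short side, supply: 55.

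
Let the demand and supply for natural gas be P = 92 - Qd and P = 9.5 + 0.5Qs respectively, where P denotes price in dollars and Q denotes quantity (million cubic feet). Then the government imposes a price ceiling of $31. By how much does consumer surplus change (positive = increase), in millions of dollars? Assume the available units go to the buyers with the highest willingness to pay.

Rearranging demand gives Qd = 92 - P; rearranging supply gives Qs = 2P - 19. Equilibrium: 92 - P = 2P - 19, so 111 = 3P and P* = 37, Q* = 55.
Since 31 < 37, the ceiling is binding.
At P = 31: Qd = 92 - 31 = 61 and Qs = 2·31 - 19 = 43.
Consumer surplus without the control is ½ · (92 - 37) · 55 = 1512.5.
With the ceiling, 43 units are sold at 31 (assume they go to the highest-value buyers). The demand price at Q = 43 is 49, so CS = ½ · [(92 - 31) + (49 - 31)] · 43 = 1698.5.
Change in consumer surplus = 1698.5 - 1512.5 = 186.

186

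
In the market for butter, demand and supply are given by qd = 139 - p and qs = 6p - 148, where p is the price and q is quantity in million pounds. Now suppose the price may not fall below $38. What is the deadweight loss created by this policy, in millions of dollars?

0

Setting quantity demanded equal to quantity supplied, 139 - p = 6p - 148, gives p* = 41 and q* = 98.
Since 38 is below p* = 41, the floor does not bind and the free-market outcome prevails.
Since the control does not bind, no trades are prevented and deadweight loss is zero.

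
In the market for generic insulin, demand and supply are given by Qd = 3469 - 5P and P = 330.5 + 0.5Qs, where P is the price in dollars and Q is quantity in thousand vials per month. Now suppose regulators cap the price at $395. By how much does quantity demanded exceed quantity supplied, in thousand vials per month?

1365

Rearranging supply gives Qs = 2P - 661. In a free market, 3469 - 5P = 2P - 661 gives the equilibrium P* = 590, Q* = 519.
Because the ceiling (395) lies below the market-clearing price, it is binding.
At P = 395: Qd = 3469 - 5·395 = 1494 and Qs = 2·395 - 661 = 129.
Shortage = Qd - Qs = 1494 - 129 = 1365.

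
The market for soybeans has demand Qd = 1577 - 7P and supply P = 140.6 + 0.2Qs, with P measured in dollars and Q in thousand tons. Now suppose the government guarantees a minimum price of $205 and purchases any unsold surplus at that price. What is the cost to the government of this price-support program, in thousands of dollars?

Rearranging supply gives Qs = 5P - 703. Equilibrium: 1577 - 7P = 5P - 703, so 2280 = 12P and P* = 190, Q* = 247.
The floor of 205 is above the equilibrium price 190, so it binds.
At P = 205: Qd = 1577 - 7·205 = 142 and Qs = 5·205 - 703 = 322.
Surplus = Qs - Qd = 180.
Government expenditure = surplus × support price = 180 × 205 = 36900.

36900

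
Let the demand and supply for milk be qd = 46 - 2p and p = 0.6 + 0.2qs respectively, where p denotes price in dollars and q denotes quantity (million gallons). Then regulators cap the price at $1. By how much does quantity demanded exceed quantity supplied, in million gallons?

Rearranging supply gives qs = 5p - 3. Setting quantity demanded equal to quantity supplied, 46 - 2p = 5p - 3, gives p* = 7 and q* = 32.
Because the ceiling (1) lies below the market-clearing price, it is binding.
At p = 1: qd = 46 - 2·1 = 44 and qs = 5·1 - 3 = 2.
Shortage = qd - qs = 44 - 2 = 42.

42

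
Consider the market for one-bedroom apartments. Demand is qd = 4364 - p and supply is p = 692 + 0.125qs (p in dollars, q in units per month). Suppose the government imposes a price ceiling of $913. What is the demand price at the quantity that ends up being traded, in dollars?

2596

Rearranging supply gives qs = 8p - 5536. Equilibrium: 4364 - p = 8p - 5536, so 9900 = 9p and p* = 1100, q* = 3264.
The ceiling of 913 is below the equilibrium price 1100, so it binds.
At p = 913: qd = 4364 - 913 = 3451 and qs = 8·913 - 5536 = 1768.
Only 1768 units reach the market. On the demand curve, the marginal buyer's willingness to pay at q = 1768 is (4364 - 1768) = 2596.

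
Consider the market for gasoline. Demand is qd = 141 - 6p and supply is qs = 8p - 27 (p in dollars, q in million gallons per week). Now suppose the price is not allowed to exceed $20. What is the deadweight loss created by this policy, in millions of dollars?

0

Equilibrium: 141 - 6p = 8p - 27, so 168 = 14p and p* = 12, q* = 69.
Since 20 is above p* = 12, the ceiling does not bind and the free-market outcome prevails.
Since the control does not bind, no trades are prevented and deadweight loss is zero.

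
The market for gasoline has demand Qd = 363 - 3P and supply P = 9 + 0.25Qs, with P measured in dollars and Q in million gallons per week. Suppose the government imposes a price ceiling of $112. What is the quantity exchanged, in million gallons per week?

192

Rearranging supply gives Qs = 4P - 36. Setting quantity demanded equal to quantity supplied, 363 - 3P = 4P - 36, gives P* = 57 and Q* = 192.
The ceiling of 112 is above the equilibrium price 57, so it is not binding; the market clears at P* = 57, Q* = 192.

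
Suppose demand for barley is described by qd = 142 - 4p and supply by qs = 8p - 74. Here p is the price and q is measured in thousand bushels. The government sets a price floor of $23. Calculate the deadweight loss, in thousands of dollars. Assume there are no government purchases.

Without the control the market clears where 142 - 4p = 8p - 74, i.e. p* = 18 and q* = 70.
Because the floor (23) lies above the market-clearing price, it is binding.
At p = 23: qd = 142 - 4·23 = 50 and qs = 8·23 - 74 = 110.
Quantity traded falls to 50. At q = 50 the demand price is (142 - 50)/4 = 23 and the supply price is (74 + 50)/8 = 15.5.
Deadweight loss = ½ · (23 - 15.5) · (70 - 50) = ½ · 7.5 · 20 = 75.

75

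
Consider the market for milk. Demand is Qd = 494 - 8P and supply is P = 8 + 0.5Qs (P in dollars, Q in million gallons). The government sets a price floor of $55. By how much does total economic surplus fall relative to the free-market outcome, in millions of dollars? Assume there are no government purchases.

320

Rearranging supply gives Qs = 2P - 16. Equilibrium: 494 - 8P = 2P - 16, so 510 = 10P and P* = 51, Q* = 86.
Because the floor (55) lies above the market-clearing price, it is binding.
At P = 55: Qd = 494 - 8·55 = 54 and Qs = 2·55 - 16 = 94.
Quantity traded falls to 54. At Q = 54 the demand price is (494 - 54)/8 = 55 and the supply price is (16 + 54)/2 = 35.
Deadweight loss = ½ · (55 - 35) · (86 - 54) = ½ · 20 · 32 = 320.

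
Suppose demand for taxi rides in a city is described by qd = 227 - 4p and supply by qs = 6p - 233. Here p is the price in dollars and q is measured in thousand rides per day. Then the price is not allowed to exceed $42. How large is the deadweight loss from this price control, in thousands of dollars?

120

Equilibrium: 227 - 4p = 6p - 233, so 460 = 10p and p* = 46, q* = 43.
The ceiling of 42 is below the equilibrium price 46, so it binds.
At p = 42: qd = 227 - 4·42 = 59 and qs = 6·42 - 233 = 19.
Quantity traded falls to 19. At q = 19 the demand price is (227 - 19)/4 = 52 and the supply price is (233 + 19)/6 = 42.
Deadweight loss = ½ · (52 - 42) · (43 - 19) = ½ · 10 · 24 = 120.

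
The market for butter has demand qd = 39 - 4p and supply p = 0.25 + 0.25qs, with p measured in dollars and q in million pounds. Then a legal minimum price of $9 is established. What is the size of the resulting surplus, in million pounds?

Rearranging supply gives qs = 4p - 1. Setting quantity demanded equal to quantity supplied, 39 - 4p = 4p - 1, gives p* = 5 and q* = 19.
The floor of 9 is above the equilibrium price 5, so it binds.
At p = 9: qd = 39 - 4·9 = 3 and qs = 4·9 - 1 = 35.
Surplus = qs - qd = 35 - 3 = 32.

32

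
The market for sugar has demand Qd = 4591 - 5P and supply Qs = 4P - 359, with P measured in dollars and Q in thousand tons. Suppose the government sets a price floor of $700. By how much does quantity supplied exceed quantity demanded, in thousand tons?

Equilibrium: 4591 - 5P = 4P - 359, so 4950 = 9P and P* = 550, Q* = 1841.
Since 700 > 550, the floor is binding.
At P = 700: Qd = 4591 - 5·700 = 1091 and Qs = 4·700 - 359 = 2441.
Surplus = Qs - Qd = 2441 - 1091 = 1350.

1350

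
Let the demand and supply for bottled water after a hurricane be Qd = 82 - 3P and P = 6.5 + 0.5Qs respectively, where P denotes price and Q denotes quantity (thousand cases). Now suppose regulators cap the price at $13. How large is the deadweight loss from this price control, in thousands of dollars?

60

Rearranging supply gives Qs = 2P - 13. Without the control the market clears where 82 - 3P = 2P - 13, i.e. P* = 19 and Q* = 25.
Since 13 < 19, the ceiling is binding.
At P = 13: Qd = 82 - 3·13 = 43 and Qs = 2·13 - 13 = 13.
Quantity traded falls to 13. At Q = 13 the demand price is (82 - 13)/3 = 23 and the supply price is (13 + 13)/2 = 13.
Deadweight loss = ½ · (23 - 13) · (25 - 13) = ½ · 10 · 12 = 60.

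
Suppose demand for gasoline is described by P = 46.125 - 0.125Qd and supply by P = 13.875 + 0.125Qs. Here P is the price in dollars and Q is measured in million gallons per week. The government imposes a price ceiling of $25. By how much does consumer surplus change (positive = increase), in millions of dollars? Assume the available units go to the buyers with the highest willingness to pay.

Rearranging demand gives Qd = 369 - 8P; rearranging supply gives Qs = 8P - 111. Without the control the market clears where 369 - 8P = 8P - 111, i.e. P* = 30 and Q* = 129.
The ceiling of 25 is below the equilibrium price 30, so it binds.
At P = 25: Qd = 369 - 8·25 = 169 and Qs = 8·25 - 111 = 89.
Consumer surplus without the control is ½ · (46.125 - 30) · 129 = 1040.0625.
With the ceiling, 89 units are sold at 25 (assume they go to the highest-value buyers). The demand price at Q = 89 is 35, so CS = ½ · [(46.125 - 25) + (35 - 25)] · 89 = 1385.0625.
Change in consumer surplus = 1385.0625 - 1040.0625 = 345.

345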